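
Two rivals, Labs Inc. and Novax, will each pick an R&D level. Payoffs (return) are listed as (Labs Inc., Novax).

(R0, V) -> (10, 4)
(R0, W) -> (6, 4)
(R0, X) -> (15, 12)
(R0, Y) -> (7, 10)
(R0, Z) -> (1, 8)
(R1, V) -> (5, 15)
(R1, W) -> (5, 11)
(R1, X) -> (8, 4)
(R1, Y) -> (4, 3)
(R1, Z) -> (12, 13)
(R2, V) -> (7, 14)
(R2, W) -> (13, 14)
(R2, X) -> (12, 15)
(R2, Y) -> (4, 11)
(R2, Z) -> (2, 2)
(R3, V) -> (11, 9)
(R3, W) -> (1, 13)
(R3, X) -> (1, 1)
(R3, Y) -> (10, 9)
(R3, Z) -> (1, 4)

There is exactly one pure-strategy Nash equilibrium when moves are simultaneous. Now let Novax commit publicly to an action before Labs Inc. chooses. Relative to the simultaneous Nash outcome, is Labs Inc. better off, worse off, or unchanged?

Work backward from Labs Inc.'s decision.
- V → Labs Inc. plays R3 (best of 10, 5, 7, 11); Novax gets 9.
- W → Labs Inc. plays R2 (best of 6, 5, 13, 1); Novax gets 14.
- X → Labs Inc. plays R0 (best of 15, 8, 12, 1); Novax gets 12.
- Y → Labs Inc. plays R3 (best of 7, 4, 4, 10); Novax gets 9.
- Z → Labs Inc. plays R1 (best of 1, 12, 2, 1); Novax gets 13.
Novax's induced payoffs are 9, 14, 12, 9, 13, so Novax commits to W. Subgame-perfect outcome: (R2, W) with payoffs (13, 14).
Under simultaneous play:
Labs Inc.'s best replies: V→R3; W→R2; X→R0; Y→R3; Z→R1.
Novax's best replies: R0→X; R1→V; R2→X; R3→W.
Only (R0, X) has each player best-responding; Nash payoffs (15, 12).
Labs Inc. earns 13 sequentially versus 15 at the Nash outcome: worse off.

worse off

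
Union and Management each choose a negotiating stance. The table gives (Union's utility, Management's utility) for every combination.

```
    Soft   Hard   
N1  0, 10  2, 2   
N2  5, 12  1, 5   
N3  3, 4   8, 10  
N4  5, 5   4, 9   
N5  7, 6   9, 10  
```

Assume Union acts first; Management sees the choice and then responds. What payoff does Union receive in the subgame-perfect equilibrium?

9

Solve by backward induction (Union leads).
- N1: BR = Soft, leader payoff 0.
- N2: BR = Soft, leader payoff 5.
- N3: BR = Hard, leader payoff 8.
- N4: BR = Hard, leader payoff 4.
- N5: BR = Hard, leader payoff 9.
Among 0, 5, 8, 4, 9, the best is 9 at N5. Subgame-perfect outcome: (N5, Hard) with payoffs (9, 10).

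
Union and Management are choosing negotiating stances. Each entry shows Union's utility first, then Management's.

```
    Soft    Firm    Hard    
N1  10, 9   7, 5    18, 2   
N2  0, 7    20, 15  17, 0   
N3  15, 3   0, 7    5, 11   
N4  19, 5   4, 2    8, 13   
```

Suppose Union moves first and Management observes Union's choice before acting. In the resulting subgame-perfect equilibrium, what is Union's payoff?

20

Work backward from Management's decision.
- N1: BR = Soft, leader payoff 10.
- N2: BR = Firm, leader payoff 20.
- N3: BR = Hard, leader payoff 5.
- N4: BR = Hard, leader payoff 8.
Maximizing over 10, 20, 5, 8, Union chooses N2. Subgame-perfect outcome: (N2, Firm) with payoffs (20, 15).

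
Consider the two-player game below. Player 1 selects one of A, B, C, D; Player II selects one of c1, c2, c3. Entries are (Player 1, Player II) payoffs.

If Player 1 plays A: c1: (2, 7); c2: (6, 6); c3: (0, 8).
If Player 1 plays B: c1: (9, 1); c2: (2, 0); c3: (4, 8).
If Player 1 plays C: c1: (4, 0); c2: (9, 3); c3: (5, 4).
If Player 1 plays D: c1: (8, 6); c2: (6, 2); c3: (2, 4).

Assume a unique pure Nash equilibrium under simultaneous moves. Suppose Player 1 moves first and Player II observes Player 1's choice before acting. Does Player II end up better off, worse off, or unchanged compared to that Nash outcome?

better off

Player II best-responds to each possible Player 1 move:
- A: BR = c3, leader payoff 0.
- B: BR = c3, leader payoff 4.
- C: BR = c3, leader payoff 5.
- D: BR = c1, leader payoff 8.
Maximizing over 0, 4, 5, 8, Player 1 chooses D. Subgame-perfect outcome: (D, c1) with payoffs (8, 6).
Now find the simultaneous Nash equilibrium.
Player 1's best replies: c1→B; c2→C; c3→C.
Player II's best replies: A→c3; B→c3; C→c3; D→c1.
The unique mutual best reply is (C, c3), giving (5, 4).
Player II earns 6 sequentially versus 4 at the Nash outcome: better off.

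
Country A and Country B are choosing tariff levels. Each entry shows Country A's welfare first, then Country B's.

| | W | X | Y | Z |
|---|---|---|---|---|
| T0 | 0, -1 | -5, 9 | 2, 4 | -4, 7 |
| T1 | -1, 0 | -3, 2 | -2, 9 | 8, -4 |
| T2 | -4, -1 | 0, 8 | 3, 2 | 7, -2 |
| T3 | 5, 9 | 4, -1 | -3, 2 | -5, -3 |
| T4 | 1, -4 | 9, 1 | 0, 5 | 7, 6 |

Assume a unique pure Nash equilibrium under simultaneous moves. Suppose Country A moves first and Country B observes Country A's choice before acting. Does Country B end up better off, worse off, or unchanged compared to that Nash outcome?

Solve by backward induction (Country A leads).
- T0: BR = X, leader payoff -5.
- T1: BR = Y, leader payoff -2.
- T2: BR = X, leader payoff 0.
- T3: BR = W, leader payoff 5.
- T4: BR = Z, leader payoff 7.
Country A's induced payoffs are -5, -2, 0, 5, 7, so Country A commits to T4. Subgame-perfect outcome: (T4, Z) with payoffs (7, 6).
Now find the simultaneous Nash equilibrium.
Country A's best replies: W→T3; X→T4; Y→T2; Z→T1.
Country B's best replies: T0→X; T1→Y; T2→X; T3→W; T4→Z.
The unique mutual best reply is (T3, W), giving (5, 9).
Country B earns 6 sequentially versus 9 at the Nash outcome: worse off.

worse off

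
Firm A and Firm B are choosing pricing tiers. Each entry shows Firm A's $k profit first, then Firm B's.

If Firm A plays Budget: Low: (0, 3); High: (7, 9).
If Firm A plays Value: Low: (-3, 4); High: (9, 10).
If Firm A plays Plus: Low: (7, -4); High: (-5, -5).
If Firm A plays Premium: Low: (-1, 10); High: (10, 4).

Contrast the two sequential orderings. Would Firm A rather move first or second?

second

If Firm A leads: Firm B's best replies are Budget→High, Value→High, Plus→Low, Premium→Low; Firm A's induced payoffs 7, 9, 7, -1; outcome (Value, High), payoffs (9, 10).
If Firm B leads: Firm A's best replies are Low→Plus, High→Premium; Firm B's induced payoffs -4, 4; outcome (Premium, High), payoffs (10, 4).
Firm A gets 9 moving first and 10 moving second, so Firm A prefers to move second.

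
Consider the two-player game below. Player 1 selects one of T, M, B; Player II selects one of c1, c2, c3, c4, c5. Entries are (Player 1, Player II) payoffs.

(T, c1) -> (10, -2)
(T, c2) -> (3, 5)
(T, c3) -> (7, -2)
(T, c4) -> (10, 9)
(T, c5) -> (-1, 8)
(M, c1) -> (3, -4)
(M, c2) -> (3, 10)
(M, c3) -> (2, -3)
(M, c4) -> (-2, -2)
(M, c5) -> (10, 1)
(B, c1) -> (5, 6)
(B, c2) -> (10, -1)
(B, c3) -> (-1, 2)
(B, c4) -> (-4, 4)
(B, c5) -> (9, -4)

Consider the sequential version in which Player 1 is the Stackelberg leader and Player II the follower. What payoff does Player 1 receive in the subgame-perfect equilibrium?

Solve by backward induction (Player 1 leads).
- T → Player II plays c4 (best of -2, 5, -2, 9, 8); Player 1 gets 10.
- M → Player II plays c2 (best of -4, 10, -3, -2, 1); Player 1 gets 3.
- B → Player II plays c1 (best of 6, -1, 2, 4, -4); Player 1 gets 5.
Among 10, 3, 5, the best is 10 at T. Subgame-perfect outcome: (T, c4) with payoffs (10, 9).

10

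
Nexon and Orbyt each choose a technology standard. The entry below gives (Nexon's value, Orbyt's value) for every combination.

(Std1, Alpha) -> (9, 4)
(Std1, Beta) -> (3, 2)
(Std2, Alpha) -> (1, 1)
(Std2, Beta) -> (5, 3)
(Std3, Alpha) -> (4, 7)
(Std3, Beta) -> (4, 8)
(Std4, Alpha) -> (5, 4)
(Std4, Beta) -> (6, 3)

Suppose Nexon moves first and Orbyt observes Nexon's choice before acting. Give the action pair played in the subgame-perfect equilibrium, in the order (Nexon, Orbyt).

(Std1, Alpha)

Work backward from Orbyt's decision.
- Std1: BR = Alpha, leader payoff 9.
- Std2: BR = Beta, leader payoff 5.
- Std3: BR = Beta, leader payoff 4.
- Std4: BR = Alpha, leader payoff 5.
Nexon's induced payoffs are 9, 5, 4, 5, so Nexon commits to Std1. Subgame-perfect outcome: (Std1, Alpha) with payoffs (9, 4).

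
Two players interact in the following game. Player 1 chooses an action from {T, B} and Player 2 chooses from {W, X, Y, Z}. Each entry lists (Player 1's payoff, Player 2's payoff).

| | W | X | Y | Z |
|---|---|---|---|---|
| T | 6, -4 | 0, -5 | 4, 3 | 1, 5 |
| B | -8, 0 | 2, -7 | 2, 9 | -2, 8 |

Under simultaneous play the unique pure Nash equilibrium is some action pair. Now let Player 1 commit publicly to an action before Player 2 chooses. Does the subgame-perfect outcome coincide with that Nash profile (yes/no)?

Solve by backward induction (Player 1 leads).
- T: BR = Z, leader payoff 1.
- B: BR = Y, leader payoff 2.
Among 1, 2, the best is 2 at B. Subgame-perfect outcome: (B, Y) with payoffs (2, 9).
Now find the simultaneous Nash equilibrium.
Player 1's best replies: W→T; X→B; Y→T; Z→T.
Player 2's best replies: T→Z; B→Y.
The unique mutual best reply is (T, Z), giving (1, 5).
Sequential outcome (B, Y) differs from the Nash profile (T, Z).

no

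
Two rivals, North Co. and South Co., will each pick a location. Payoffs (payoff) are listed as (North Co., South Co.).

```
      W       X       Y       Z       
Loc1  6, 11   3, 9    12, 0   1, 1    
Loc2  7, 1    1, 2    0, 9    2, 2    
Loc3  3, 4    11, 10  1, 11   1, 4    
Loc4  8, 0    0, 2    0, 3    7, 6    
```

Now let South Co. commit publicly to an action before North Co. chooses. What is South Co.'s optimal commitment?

X

Solve by backward induction (South Co. leads).
- W → North Co. plays Loc4 (best of 6, 7, 3, 8); South Co. gets 0.
- X → North Co. plays Loc3 (best of 3, 1, 11, 0); South Co. gets 10.
- Y → North Co. plays Loc1 (best of 12, 0, 1, 0); South Co. gets 0.
- Z → North Co. plays Loc4 (best of 1, 2, 1, 7); South Co. gets 6.
South Co.'s induced payoffs are 0, 10, 0, 6, so South Co. commits to X. Subgame-perfect outcome: (Loc3, X) with payoffs (11, 10).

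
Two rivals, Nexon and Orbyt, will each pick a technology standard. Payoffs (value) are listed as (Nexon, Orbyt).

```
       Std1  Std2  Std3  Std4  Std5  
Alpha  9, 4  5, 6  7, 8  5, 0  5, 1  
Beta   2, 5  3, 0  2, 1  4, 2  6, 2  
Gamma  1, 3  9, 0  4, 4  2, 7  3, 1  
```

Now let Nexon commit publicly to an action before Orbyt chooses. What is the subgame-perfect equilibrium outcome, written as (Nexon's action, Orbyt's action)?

(Alpha, Std3)

Work backward from Orbyt's decision.
- Alpha: Orbyt compares 4, 6, 8, 0, 1 and picks Std3; Nexon would get 7.
- Beta: Orbyt compares 5, 0, 1, 2, 2 and picks Std1; Nexon would get 2.
- Gamma: Orbyt compares 3, 0, 4, 7, 1 and picks Std4; Nexon would get 2.
Nexon's induced payoffs are 7, 2, 2, so Nexon commits to Alpha. Subgame-perfect outcome: (Alpha, Std3) with payoffs (7, 8).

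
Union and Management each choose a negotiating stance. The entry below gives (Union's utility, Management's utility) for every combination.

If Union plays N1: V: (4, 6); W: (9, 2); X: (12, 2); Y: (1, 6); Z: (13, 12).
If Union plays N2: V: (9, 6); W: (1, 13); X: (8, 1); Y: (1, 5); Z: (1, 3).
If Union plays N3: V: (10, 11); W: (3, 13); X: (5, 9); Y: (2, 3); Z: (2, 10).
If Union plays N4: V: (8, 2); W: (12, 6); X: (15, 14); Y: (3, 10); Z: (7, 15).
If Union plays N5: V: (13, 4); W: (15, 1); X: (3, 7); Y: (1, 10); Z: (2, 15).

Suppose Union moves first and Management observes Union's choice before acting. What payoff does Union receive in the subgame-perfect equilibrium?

Management best-responds to each possible Union move:
- N1 → Management plays Z (best of 6, 2, 2, 6, 12); Union gets 13.
- N2 → Management plays W (best of 6, 13, 1, 5, 3); Union gets 1.
- N3 → Management plays W (best of 11, 13, 9, 3, 10); Union gets 3.
- N4 → Management plays Z (best of 2, 6, 14, 10, 15); Union gets 7.
- N5 → Management plays Z (best of 4, 1, 7, 10, 15); Union gets 2.
Among 13, 1, 3, 7, 2, the best is 13 at N1. Subgame-perfect outcome: (N1, Z) with payoffs (13, 12).

13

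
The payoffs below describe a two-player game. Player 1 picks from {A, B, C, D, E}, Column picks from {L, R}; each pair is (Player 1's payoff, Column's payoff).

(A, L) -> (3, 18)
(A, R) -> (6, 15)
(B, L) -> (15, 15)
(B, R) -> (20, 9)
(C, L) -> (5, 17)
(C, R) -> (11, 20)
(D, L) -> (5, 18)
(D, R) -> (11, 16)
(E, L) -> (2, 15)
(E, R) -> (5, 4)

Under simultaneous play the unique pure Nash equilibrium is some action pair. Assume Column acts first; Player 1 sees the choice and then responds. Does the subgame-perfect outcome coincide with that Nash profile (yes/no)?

Player 1 best-responds to each possible Column move:
- L: BR = B, leader payoff 15.
- R: BR = B, leader payoff 9.
Maximizing over 15, 9, Column chooses L. Subgame-perfect outcome: (B, L) with payoffs (15, 15).
Under simultaneous play:
Player 1's best replies: L→B; R→B.
Column's best replies: A→L; B→L; C→R; D→L; E→L.
Only (B, L) has each player best-responding; Nash payoffs (15, 15).
Sequential outcome (B, L) coincides with the Nash profile (B, L).

yes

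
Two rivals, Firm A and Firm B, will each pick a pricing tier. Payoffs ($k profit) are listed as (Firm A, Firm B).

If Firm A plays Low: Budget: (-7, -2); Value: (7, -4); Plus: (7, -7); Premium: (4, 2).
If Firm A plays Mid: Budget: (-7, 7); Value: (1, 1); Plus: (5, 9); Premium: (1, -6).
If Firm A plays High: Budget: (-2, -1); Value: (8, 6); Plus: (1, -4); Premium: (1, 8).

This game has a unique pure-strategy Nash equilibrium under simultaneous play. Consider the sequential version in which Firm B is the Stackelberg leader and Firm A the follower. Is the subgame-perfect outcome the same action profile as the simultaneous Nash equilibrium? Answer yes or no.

no

Firm A best-responds to each possible Firm B move:
- Budget: Firm A compares -7, -7, -2 and picks High; Firm B would get -1.
- Value: Firm A compares 7, 1, 8 and picks High; Firm B would get 6.
- Plus: Firm A compares 7, 5, 1 and picks Low; Firm B would get -7.
- Premium: Firm A compares 4, 1, 1 and picks Low; Firm B would get 2.
Among -1, 6, -7, 2, the best is 6 at Value. Subgame-perfect outcome: (High, Value) with payoffs (8, 6).
Under simultaneous play:
Firm A's best replies: Budget→High; Value→High; Plus→Low; Premium→Low.
Firm B's best replies: Low→Premium; Mid→Plus; High→Premium.
Only (Low, Premium) has each player best-responding; Nash payoffs (4, 2).
Sequential outcome (High, Value) differs from the Nash profile (Low, Premium).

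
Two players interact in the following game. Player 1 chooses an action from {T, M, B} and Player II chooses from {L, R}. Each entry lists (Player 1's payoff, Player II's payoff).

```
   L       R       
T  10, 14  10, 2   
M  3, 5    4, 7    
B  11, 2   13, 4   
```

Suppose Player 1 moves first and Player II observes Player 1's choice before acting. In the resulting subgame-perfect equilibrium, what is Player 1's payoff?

Work backward from Player II's decision.
- T: Player II compares 14, 2 and picks L; Player 1 would get 10.
- M: Player II compares 5, 7 and picks R; Player 1 would get 4.
- B: Player II compares 2, 4 and picks R; Player 1 would get 13.
Among 10, 4, 13, the best is 13 at B. Subgame-perfect outcome: (B, R) with payoffs (13, 4).

13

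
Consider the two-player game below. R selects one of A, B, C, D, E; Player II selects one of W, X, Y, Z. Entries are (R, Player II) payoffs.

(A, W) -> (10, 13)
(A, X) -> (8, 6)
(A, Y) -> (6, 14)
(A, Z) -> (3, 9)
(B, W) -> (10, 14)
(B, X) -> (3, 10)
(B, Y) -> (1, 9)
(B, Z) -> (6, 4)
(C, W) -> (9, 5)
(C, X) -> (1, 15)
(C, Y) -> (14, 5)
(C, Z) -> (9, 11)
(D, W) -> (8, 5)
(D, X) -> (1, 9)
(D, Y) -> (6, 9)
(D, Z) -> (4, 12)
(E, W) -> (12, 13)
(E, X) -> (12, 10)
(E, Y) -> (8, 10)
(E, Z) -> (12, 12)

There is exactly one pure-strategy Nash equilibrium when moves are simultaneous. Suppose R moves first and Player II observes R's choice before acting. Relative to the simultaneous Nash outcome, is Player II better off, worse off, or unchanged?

Player II best-responds to each possible R move:
- A: BR = Y, leader payoff 6.
- B: BR = W, leader payoff 10.
- C: BR = X, leader payoff 1.
- D: BR = Z, leader payoff 4.
- E: BR = W, leader payoff 12.
Among 6, 10, 1, 4, 12, the best is 12 at E. Subgame-perfect outcome: (E, W) with payoffs (12, 13).
Under simultaneous play:
R's best replies: W→E; X→E; Y→C; Z→E.
Player II's best replies: A→Y; B→W; C→X; D→Z; E→W.
Only (E, W) has each player best-responding; Nash payoffs (12, 13).
Player II earns 13 sequentially versus 13 at the Nash outcome: unchanged.

unchanged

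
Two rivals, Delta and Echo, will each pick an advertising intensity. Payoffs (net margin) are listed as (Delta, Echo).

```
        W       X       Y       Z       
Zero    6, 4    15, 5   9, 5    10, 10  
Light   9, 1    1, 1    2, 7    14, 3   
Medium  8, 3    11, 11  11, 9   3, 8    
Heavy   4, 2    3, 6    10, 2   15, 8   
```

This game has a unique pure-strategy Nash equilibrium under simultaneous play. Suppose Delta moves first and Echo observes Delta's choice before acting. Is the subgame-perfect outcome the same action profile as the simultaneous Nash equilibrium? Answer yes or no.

yes

Solve by backward induction (Delta leads).
- Zero: Echo compares 4, 5, 5, 10 and picks Z; Delta would get 10.
- Light: Echo compares 1, 1, 7, 3 and picks Y; Delta would get 2.
- Medium: Echo compares 3, 11, 9, 8 and picks X; Delta would get 11.
- Heavy: Echo compares 2, 6, 2, 8 and picks Z; Delta would get 15.
Among 10, 2, 11, 15, the best is 15 at Heavy. Subgame-perfect outcome: (Heavy, Z) with payoffs (15, 8).
For the simultaneous game, intersect best replies.
Delta's best replies: W→Light; X→Zero; Y→Medium; Z→Heavy.
Echo's best replies: Zero→Z; Light→Y; Medium→X; Heavy→Z.
Only (Heavy, Z) has each player best-responding; Nash payoffs (15, 8).
Sequential outcome (Heavy, Z) coincides with the Nash profile (Heavy, Z).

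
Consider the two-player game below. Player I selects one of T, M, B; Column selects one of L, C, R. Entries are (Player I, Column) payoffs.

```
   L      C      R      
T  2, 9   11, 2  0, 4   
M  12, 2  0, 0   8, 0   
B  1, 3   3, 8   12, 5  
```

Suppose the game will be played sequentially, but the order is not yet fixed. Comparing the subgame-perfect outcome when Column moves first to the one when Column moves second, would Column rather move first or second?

first

If Player I leads: Column's best replies are T→L, M→L, B→C; Player I's induced payoffs 2, 12, 3; outcome (M, L), payoffs (12, 2).
If Column leads: Player I's best replies are L→M, C→T, R→B; Column's induced payoffs 2, 2, 5; outcome (B, R), payoffs (12, 5).
Column gets 5 moving first and 2 moving second, so Column prefers to move first.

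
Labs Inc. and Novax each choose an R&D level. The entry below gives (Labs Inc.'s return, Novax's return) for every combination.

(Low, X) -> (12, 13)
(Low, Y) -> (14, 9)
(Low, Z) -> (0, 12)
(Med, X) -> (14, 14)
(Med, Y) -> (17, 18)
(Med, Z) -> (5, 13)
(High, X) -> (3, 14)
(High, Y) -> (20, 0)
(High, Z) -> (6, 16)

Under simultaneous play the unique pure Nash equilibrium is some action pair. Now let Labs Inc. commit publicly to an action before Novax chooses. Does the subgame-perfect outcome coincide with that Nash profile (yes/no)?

no

Solve by backward induction (Labs Inc. leads).
- Low → Novax plays X (best of 13, 9, 12); Labs Inc. gets 12.
- Med → Novax plays Y (best of 14, 18, 13); Labs Inc. gets 17.
- High → Novax plays Z (best of 14, 0, 16); Labs Inc. gets 6.
Labs Inc.'s induced payoffs are 12, 17, 6, so Labs Inc. commits to Med. Subgame-perfect outcome: (Med, Y) with payoffs (17, 18).
For the simultaneous game, intersect best replies.
Labs Inc.'s best replies: X→Med; Y→High; Z→High.
Novax's best replies: Low→X; Med→Y; High→Z.
Only (High, Z) has each player best-responding; Nash payoffs (6, 16).
Sequential outcome (Med, Y) differs from the Nash profile (High, Z).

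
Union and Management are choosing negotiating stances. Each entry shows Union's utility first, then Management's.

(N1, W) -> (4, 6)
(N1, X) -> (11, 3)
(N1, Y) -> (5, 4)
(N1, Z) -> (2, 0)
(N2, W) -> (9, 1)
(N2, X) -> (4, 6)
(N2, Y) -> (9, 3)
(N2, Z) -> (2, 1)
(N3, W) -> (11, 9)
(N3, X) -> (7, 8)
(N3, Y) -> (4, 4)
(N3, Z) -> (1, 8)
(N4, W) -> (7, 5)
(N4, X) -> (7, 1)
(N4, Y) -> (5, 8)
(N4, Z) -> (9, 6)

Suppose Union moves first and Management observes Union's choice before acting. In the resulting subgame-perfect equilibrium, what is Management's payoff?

9

Solve by backward induction (Union leads).
- N1: BR = W, leader payoff 4.
- N2: BR = X, leader payoff 4.
- N3: BR = W, leader payoff 11.
- N4: BR = Y, leader payoff 5.
Union's induced payoffs are 4, 4, 11, 5, so Union commits to N3. Subgame-perfect outcome: (N3, W) with payoffs (11, 9).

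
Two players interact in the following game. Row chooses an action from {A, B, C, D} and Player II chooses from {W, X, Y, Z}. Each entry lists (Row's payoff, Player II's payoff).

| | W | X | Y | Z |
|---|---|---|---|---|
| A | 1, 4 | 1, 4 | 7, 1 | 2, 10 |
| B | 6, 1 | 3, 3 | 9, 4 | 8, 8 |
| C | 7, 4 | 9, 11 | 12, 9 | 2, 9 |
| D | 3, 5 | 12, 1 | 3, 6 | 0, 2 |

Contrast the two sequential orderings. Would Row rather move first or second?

second

If Row leads: Player II's best replies are A→Z, B→Z, C→X, D→Y; Row's induced payoffs 2, 8, 9, 3; outcome (C, X), payoffs (9, 11).
If Player II leads: Row's best replies are W→C, X→D, Y→C, Z→B; Player II's induced payoffs 4, 1, 9, 8; outcome (C, Y), payoffs (12, 9).
Row gets 9 moving first and 12 moving second, so Row prefers to move second.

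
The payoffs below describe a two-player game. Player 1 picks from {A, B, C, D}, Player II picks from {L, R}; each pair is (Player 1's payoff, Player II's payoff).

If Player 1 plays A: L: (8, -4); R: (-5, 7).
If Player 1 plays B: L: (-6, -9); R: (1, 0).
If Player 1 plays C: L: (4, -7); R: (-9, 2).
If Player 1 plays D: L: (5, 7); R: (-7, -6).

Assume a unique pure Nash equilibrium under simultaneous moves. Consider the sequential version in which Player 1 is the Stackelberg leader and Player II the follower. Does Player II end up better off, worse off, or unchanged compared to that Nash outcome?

Solve by backward induction (Player 1 leads).
- A: Player II compares -4, 7 and picks R; Player 1 would get -5.
- B: Player II compares -9, 0 and picks R; Player 1 would get 1.
- C: Player II compares -7, 2 and picks R; Player 1 would get -9.
- D: Player II compares 7, -6 and picks L; Player 1 would get 5.
Player 1's induced payoffs are -5, 1, -9, 5, so Player 1 commits to D. Subgame-perfect outcome: (D, L) with payoffs (5, 7).
For the simultaneous game, intersect best replies.
Player 1's best replies: L→A; R→B.
Player II's best replies: A→R; B→R; C→R; D→L.
The unique mutual best reply is (B, R), giving (1, 0).
Player II earns 7 sequentially versus 0 at the Nash outcome: better off.

better off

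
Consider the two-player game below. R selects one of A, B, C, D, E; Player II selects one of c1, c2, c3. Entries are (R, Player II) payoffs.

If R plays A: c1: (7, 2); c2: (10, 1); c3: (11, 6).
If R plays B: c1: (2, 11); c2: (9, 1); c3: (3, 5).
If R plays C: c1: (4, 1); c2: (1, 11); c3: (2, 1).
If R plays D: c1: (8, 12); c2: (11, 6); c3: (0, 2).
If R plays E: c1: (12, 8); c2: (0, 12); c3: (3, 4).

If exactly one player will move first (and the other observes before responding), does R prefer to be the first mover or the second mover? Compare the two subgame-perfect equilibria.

If R leads: Player II's best replies are A→c3, B→c1, C→c2, D→c1, E→c2; R's induced payoffs 11, 2, 1, 8, 0; outcome (A, c3), payoffs (11, 6).
If Player II leads: R's best replies are c1→E, c2→D, c3→A; Player II's induced payoffs 8, 6, 6; outcome (E, c1), payoffs (12, 8).
R gets 11 moving first and 12 moving second, so R prefers to move second.

second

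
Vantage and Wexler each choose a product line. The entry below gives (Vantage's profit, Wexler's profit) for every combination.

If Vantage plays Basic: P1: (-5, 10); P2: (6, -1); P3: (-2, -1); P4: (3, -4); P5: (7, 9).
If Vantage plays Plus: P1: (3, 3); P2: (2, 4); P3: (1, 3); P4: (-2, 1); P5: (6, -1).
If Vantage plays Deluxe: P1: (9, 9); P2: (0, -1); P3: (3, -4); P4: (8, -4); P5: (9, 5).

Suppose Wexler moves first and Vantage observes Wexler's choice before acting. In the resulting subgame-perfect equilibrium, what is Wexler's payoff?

Work backward from Vantage's decision.
- P1: BR = Deluxe, leader payoff 9.
- P2: BR = Basic, leader payoff -1.
- P3: BR = Deluxe, leader payoff -4.
- P4: BR = Deluxe, leader payoff -4.
- P5: BR = Deluxe, leader payoff 5.
Wexler's induced payoffs are 9, -1, -4, -4, 5, so Wexler commits to P1. Subgame-perfect outcome: (Deluxe, P1) with payoffs (9, 9).

9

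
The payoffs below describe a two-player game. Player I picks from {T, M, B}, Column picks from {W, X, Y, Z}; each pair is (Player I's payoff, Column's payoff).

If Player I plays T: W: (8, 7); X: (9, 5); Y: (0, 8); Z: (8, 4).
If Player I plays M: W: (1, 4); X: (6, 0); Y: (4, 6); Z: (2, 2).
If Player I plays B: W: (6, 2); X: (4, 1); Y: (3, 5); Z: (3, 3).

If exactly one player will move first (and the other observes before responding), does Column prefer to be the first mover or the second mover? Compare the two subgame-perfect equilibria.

first

If Player I leads: Column's best replies are T→Y, M→Y, B→Y; Player I's induced payoffs 0, 4, 3; outcome (M, Y), payoffs (4, 6).
If Column leads: Player I's best replies are W→T, X→T, Y→M, Z→T; Column's induced payoffs 7, 5, 6, 4; outcome (T, W), payoffs (8, 7).
Column gets 7 moving first and 6 moving second, so Column prefers to move first.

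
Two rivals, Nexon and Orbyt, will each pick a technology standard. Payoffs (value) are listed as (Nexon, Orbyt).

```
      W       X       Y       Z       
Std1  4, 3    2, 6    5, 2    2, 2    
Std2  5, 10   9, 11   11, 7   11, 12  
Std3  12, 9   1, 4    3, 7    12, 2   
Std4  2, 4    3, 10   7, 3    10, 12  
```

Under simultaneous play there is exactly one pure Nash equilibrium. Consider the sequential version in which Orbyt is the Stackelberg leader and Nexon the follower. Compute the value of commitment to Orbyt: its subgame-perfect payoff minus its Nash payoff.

2

Work backward from Nexon's decision.
- W: BR = Std3, leader payoff 9.
- X: BR = Std2, leader payoff 11.
- Y: BR = Std2, leader payoff 7.
- Z: BR = Std3, leader payoff 2.
Maximizing over 9, 11, 7, 2, Orbyt chooses X. Subgame-perfect outcome: (Std2, X) with payoffs (9, 11).
Under simultaneous play:
Nexon's best replies: W→Std3; X→Std2; Y→Std2; Z→Std3.
Orbyt's best replies: Std1→X; Std2→Z; Std3→W; Std4→Z.
The unique mutual best reply is (Std3, W), giving (12, 9).
Orbyt's commitment gain: 11 − 9 = 2.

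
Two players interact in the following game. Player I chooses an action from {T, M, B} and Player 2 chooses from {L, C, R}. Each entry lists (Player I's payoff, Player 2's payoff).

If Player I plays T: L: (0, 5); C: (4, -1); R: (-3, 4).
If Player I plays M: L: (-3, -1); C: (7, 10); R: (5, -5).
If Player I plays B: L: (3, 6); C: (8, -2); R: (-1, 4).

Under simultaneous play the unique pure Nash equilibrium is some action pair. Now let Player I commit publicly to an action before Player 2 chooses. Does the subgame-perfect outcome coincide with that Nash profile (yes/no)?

no

Backward induction with Player I moving first.
- T: Player 2 compares 5, -1, 4 and picks L; Player I would get 0.
- M: Player 2 compares -1, 10, -5 and picks C; Player I would get 7.
- B: Player 2 compares 6, -2, 4 and picks L; Player I would get 3.
Maximizing over 0, 7, 3, Player I chooses M. Subgame-perfect outcome: (M, C) with payoffs (7, 10).
For the simultaneous game, intersect best replies.
Player I's best replies: L→B; C→B; R→M.
Player 2's best replies: T→L; M→C; B→L.
The unique mutual best reply is (B, L), giving (3, 6).
Sequential outcome (M, C) differs from the Nash profile (B, L).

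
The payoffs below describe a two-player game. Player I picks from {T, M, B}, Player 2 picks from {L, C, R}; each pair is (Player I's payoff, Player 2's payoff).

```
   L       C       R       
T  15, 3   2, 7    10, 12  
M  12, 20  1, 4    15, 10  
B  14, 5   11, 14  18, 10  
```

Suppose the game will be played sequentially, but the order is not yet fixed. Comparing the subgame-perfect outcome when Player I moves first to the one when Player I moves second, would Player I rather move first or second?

first

If Player I leads: Player 2's best replies are T→R, M→L, B→C; Player I's induced payoffs 10, 12, 11; outcome (M, L), payoffs (12, 20).
If Player 2 leads: Player I's best replies are L→T, C→B, R→B; Player 2's induced payoffs 3, 14, 10; outcome (B, C), payoffs (11, 14).
Player I gets 12 moving first and 11 moving second, so Player I prefers to move first.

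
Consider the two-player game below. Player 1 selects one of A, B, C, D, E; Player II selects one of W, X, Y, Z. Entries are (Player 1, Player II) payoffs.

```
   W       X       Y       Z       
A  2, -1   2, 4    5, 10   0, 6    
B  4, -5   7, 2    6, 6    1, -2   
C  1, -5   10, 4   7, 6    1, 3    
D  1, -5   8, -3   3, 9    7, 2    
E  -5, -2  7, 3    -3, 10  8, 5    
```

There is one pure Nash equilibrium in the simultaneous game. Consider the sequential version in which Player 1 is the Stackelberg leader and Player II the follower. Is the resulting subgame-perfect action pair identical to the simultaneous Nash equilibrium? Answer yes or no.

Player II best-responds to each possible Player 1 move:
- A → Player II plays Y (best of -1, 4, 10, 6); Player 1 gets 5.
- B → Player II plays Y (best of -5, 2, 6, -2); Player 1 gets 6.
- C → Player II plays Y (best of -5, 4, 6, 3); Player 1 gets 7.
- D → Player II plays Y (best of -5, -3, 9, 2); Player 1 gets 3.
- E → Player II plays Y (best of -2, 3, 10, 5); Player 1 gets -3.
Maximizing over 5, 6, 7, 3, -3, Player 1 chooses C. Subgame-perfect outcome: (C, Y) with payoffs (7, 6).
Now find the simultaneous Nash equilibrium.
Player 1's best replies: W→B; X→C; Y→C; Z→E.
Player II's best replies: A→Y; B→Y; C→Y; D→Y; E→Y.
Only (C, Y) has each player best-responding; Nash payoffs (7, 6).
Sequential outcome (C, Y) coincides with the Nash profile (C, Y).

yes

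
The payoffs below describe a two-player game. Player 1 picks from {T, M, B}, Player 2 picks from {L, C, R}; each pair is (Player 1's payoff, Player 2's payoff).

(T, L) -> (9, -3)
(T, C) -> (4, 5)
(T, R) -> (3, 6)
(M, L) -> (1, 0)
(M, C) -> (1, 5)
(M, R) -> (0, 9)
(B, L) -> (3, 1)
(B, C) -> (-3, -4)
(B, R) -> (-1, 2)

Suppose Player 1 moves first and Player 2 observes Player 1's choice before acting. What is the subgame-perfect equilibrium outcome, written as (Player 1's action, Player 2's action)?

Player 2 best-responds to each possible Player 1 move:
- T: Player 2 compares -3, 5, 6 and picks R; Player 1 would get 3.
- M: Player 2 compares 0, 5, 9 and picks R; Player 1 would get 0.
- B: Player 2 compares 1, -4, 2 and picks R; Player 1 would get -1.
Maximizing over 3, 0, -1, Player 1 chooses T. Subgame-perfect outcome: (T, R) with payoffs (3, 6).

(T, R)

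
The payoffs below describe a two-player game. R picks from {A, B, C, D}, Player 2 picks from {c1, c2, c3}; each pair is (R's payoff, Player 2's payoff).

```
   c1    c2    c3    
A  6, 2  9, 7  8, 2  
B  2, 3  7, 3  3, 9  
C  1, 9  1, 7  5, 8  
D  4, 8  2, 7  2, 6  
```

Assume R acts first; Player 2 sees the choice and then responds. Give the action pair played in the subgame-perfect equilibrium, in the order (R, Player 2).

Work backward from Player 2's decision.
- A → Player 2 plays c2 (best of 2, 7, 2); R gets 9.
- B → Player 2 plays c3 (best of 3, 3, 9); R gets 3.
- C → Player 2 plays c1 (best of 9, 7, 8); R gets 1.
- D → Player 2 plays c1 (best of 8, 7, 6); R gets 4.
Among 9, 3, 1, 4, the best is 9 at A. Subgame-perfect outcome: (A, c2) with payoffs (9, 7).

(A, c2)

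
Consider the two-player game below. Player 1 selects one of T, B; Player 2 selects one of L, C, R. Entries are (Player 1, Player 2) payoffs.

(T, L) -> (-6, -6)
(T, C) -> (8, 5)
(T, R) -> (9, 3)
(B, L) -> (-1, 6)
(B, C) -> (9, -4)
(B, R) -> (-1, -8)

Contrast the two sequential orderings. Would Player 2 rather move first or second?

first

If Player 1 leads: Player 2's best replies are T→C, B→L; Player 1's induced payoffs 8, -1; outcome (T, C), payoffs (8, 5).
If Player 2 leads: Player 1's best replies are L→B, C→B, R→T; Player 2's induced payoffs 6, -4, 3; outcome (B, L), payoffs (-1, 6).
Player 2 gets 6 moving first and 5 moving second, so Player 2 prefers to move first.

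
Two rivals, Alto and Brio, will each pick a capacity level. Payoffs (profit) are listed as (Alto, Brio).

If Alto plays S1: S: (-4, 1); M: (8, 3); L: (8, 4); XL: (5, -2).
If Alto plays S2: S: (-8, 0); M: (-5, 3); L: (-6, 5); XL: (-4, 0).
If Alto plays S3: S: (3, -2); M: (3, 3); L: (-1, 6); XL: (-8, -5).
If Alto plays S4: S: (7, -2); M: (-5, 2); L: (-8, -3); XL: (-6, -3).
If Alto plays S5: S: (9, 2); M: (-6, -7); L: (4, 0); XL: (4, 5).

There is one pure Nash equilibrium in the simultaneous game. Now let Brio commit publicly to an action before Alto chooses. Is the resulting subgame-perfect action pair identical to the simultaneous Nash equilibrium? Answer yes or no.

yes

Backward induction with Brio moving first.
- S → Alto plays S5 (best of -4, -8, 3, 7, 9); Brio gets 2.
- M → Alto plays S1 (best of 8, -5, 3, -5, -6); Brio gets 3.
- L → Alto plays S1 (best of 8, -6, -1, -8, 4); Brio gets 4.
- XL → Alto plays S1 (best of 5, -4, -8, -6, 4); Brio gets -2.
Brio's induced payoffs are 2, 3, 4, -2, so Brio commits to L. Subgame-perfect outcome: (S1, L) with payoffs (8, 4).
Under simultaneous play:
Alto's best replies: S→S5; M→S1; L→S1; XL→S1.
Brio's best replies: S1→L; S2→L; S3→L; S4→M; S5→XL.
The unique mutual best reply is (S1, L), giving (8, 4).
Sequential outcome (S1, L) coincides with the Nash profile (S1, L).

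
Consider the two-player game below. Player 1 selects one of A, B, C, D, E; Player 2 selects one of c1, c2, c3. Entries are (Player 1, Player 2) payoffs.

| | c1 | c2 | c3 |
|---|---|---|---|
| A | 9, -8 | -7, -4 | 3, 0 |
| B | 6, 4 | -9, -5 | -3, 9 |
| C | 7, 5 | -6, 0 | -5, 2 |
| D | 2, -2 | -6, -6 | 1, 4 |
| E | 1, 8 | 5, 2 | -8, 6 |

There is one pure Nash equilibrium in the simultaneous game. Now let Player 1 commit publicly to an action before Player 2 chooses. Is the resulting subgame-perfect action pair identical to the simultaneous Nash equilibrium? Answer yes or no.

Player 2 best-responds to each possible Player 1 move:
- A → Player 2 plays c3 (best of -8, -4, 0); Player 1 gets 3.
- B → Player 2 plays c3 (best of 4, -5, 9); Player 1 gets -3.
- C → Player 2 plays c1 (best of 5, 0, 2); Player 1 gets 7.
- D → Player 2 plays c3 (best of -2, -6, 4); Player 1 gets 1.
- E → Player 2 plays c1 (best of 8, 2, 6); Player 1 gets 1.
Player 1's induced payoffs are 3, -3, 7, 1, 1, so Player 1 commits to C. Subgame-perfect outcome: (C, c1) with payoffs (7, 5).
For the simultaneous game, intersect best replies.
Player 1's best replies: c1→A; c2→E; c3→A.
Player 2's best replies: A→c3; B→c3; C→c1; D→c3; E→c1.
Only (A, c3) has each player best-responding; Nash payoffs (3, 0).
Sequential outcome (C, c1) differs from the Nash profile (A, c3).

no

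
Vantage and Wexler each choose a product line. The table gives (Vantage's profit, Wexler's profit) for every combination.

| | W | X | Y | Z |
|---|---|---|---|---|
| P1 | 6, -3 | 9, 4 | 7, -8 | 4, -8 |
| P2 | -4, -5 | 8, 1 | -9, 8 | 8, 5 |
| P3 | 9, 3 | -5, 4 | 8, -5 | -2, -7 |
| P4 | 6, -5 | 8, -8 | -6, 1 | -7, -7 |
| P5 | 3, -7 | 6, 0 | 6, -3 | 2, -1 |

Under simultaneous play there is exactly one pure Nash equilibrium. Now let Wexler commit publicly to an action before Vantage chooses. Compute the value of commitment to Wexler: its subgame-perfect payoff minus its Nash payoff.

1

Work backward from Vantage's decision.
- W: Vantage compares 6, -4, 9, 6, 3 and picks P3; Wexler would get 3.
- X: Vantage compares 9, 8, -5, 8, 6 and picks P1; Wexler would get 4.
- Y: Vantage compares 7, -9, 8, -6, 6 and picks P3; Wexler would get -5.
- Z: Vantage compares 4, 8, -2, -7, 2 and picks P2; Wexler would get 5.
Wexler's induced payoffs are 3, 4, -5, 5, so Wexler commits to Z. Subgame-perfect outcome: (P2, Z) with payoffs (8, 5).
Under simultaneous play:
Vantage's best replies: W→P3; X→P1; Y→P3; Z→P2.
Wexler's best replies: P1→X; P2→Y; P3→X; P4→Y; P5→X.
The unique mutual best reply is (P1, X), giving (9, 4).
Wexler's commitment gain: 5 − 4 = 1.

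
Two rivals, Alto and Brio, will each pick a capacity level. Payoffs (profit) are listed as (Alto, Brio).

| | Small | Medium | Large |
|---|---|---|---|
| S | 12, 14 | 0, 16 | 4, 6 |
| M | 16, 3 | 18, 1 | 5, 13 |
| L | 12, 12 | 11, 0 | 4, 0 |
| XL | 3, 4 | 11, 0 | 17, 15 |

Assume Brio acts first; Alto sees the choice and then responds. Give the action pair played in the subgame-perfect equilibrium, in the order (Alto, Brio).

Backward induction with Brio moving first.
- Small → Alto plays M (best of 12, 16, 12, 3); Brio gets 3.
- Medium → Alto plays M (best of 0, 18, 11, 11); Brio gets 1.
- Large → Alto plays XL (best of 4, 5, 4, 17); Brio gets 15.
Brio's induced payoffs are 3, 1, 15, so Brio commits to Large. Subgame-perfect outcome: (XL, Large) with payoffs (17, 15).

(XL, Large)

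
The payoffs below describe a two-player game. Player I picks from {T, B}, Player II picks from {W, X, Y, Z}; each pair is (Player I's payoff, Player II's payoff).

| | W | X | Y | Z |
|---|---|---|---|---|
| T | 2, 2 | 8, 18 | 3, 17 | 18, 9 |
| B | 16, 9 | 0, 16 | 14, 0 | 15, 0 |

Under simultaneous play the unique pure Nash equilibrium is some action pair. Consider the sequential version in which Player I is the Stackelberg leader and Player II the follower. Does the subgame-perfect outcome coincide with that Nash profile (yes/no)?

Solve by backward induction (Player I leads).
- T: BR = X, leader payoff 8.
- B: BR = X, leader payoff 0.
Player I's induced payoffs are 8, 0, so Player I commits to T. Subgame-perfect outcome: (T, X) with payoffs (8, 18).
Now find the simultaneous Nash equilibrium.
Player I's best replies: W→B; X→T; Y→B; Z→T.
Player II's best replies: T→X; B→X.
The unique mutual best reply is (T, X), giving (8, 18).
Sequential outcome (T, X) coincides with the Nash profile (T, X).

yes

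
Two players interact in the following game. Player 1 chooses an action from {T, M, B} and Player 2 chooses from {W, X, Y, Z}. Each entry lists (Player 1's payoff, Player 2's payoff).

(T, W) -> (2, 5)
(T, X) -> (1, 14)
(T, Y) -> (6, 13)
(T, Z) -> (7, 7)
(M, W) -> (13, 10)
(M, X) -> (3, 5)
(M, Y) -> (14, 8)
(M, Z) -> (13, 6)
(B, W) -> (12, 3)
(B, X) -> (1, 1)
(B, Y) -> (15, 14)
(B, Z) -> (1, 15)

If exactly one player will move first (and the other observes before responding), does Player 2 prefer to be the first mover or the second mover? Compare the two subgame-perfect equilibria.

first

If Player 1 leads: Player 2's best replies are T→X, M→W, B→Z; Player 1's induced payoffs 1, 13, 1; outcome (M, W), payoffs (13, 10).
If Player 2 leads: Player 1's best replies are W→M, X→M, Y→B, Z→M; Player 2's induced payoffs 10, 5, 14, 6; outcome (B, Y), payoffs (15, 14).
Player 2 gets 14 moving first and 10 moving second, so Player 2 prefers to move first.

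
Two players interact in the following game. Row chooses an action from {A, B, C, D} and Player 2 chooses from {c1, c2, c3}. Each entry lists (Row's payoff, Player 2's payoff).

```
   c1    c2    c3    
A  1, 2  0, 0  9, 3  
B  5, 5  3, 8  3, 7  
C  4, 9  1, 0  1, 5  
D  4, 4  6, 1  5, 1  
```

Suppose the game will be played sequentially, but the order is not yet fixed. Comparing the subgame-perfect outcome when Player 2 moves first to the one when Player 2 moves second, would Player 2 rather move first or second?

first

If Row leads: Player 2's best replies are A→c3, B→c2, C→c1, D→c1; Row's induced payoffs 9, 3, 4, 4; outcome (A, c3), payoffs (9, 3).
If Player 2 leads: Row's best replies are c1→B, c2→D, c3→A; Player 2's induced payoffs 5, 1, 3; outcome (B, c1), payoffs (5, 5).
Player 2 gets 5 moving first and 3 moving second, so Player 2 prefers to move first.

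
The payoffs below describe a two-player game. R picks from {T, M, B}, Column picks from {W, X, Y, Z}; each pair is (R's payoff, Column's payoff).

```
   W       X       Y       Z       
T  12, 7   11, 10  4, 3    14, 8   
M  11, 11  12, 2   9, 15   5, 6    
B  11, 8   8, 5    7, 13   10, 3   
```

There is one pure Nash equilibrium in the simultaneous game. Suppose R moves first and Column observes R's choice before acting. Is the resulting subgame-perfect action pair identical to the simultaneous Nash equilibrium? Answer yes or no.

no

Backward induction with R moving first.
- T: BR = X, leader payoff 11.
- M: BR = Y, leader payoff 9.
- B: BR = Y, leader payoff 7.
R's induced payoffs are 11, 9, 7, so R commits to T. Subgame-perfect outcome: (T, X) with payoffs (11, 10).
For the simultaneous game, intersect best replies.
R's best replies: W→T; X→M; Y→M; Z→T.
Column's best replies: T→X; M→Y; B→Y.
The unique mutual best reply is (M, Y), giving (9, 15).
Sequential outcome (T, X) differs from the Nash profile (M, Y).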